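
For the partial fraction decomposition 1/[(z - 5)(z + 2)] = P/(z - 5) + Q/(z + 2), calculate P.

Cover-up at z = 5: P = 1/(5 + 2) = 1/7


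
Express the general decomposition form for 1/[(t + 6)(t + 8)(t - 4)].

Three distinct linear factors: A/(t + 6) + B/(t + 8) + C/(t - 4)


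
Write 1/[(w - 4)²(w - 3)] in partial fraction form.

Cover-up at w=3: R = 1/(3 - 4)² = 1. Cover-up at w=4: Q = 1/(4 - 3) = 1. Comparing w² coeff: P = -R = -1
Result: -1/(w - 4) + 1/(w - 4)² + 1/(w - 3)


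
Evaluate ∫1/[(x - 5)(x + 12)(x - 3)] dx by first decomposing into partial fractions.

Cover-up: A = 1/34, B = 1/255, C = -1/30. Decomposition: (1/34)/(x - 5) + (1/255)/(x + 12) - (1/30)/(x - 3). Integrate each term: (1/34) ln|(x - 5)| + (1/255) ln|(x + 12)| - (1/30) ln|(x - 3)| + C


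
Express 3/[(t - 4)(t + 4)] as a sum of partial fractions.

3/(t - 4)(t + 4) = P/(t - 4) + Q/(t + 4). P = 3/(4 + 4) = 3/8, Q = 3/(-4 - 4) = -3/8
Result: (3/8)/(t - 4) - (3/8)/(t + 4)


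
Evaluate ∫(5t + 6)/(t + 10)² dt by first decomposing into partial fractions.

Decompose: α = 5, β = 5·(-10) + 6 = -44, so (5t + 6)/(t + 10)² = 5/(t + 10) - 44/(t + 10)². Integrate: ∫ α/(t + 10) dt = 5 ln|(t + 10)|; ∫ β/(t + 10)² dt = 44/(t + 10). Sum: 5 ln|(t + 10)| + 44/(t + 10) + C


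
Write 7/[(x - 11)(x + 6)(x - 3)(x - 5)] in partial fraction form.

Using Heaviside cover-up: (7/816)/(x - 11) - (7/1683)/(x + 6) + (7/144)/(x - 3) - (7/132)/(x - 5)


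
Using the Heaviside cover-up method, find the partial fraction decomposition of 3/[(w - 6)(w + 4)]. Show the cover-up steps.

Cover (w - 6): set w=6, get α = 3/(6 + 4) = 3/10. Cover (w + 4): set w=-4, get β = 3/(-4 - 6) = -3/10.
Result: (3/10)/(w - 6) - (3/10)/(w + 4)


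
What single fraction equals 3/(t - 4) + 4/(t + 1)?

Common denominator (t - 4)(t + 1). Numerator: 3(t + 1) + 4(t - 4) = (3t + 3) + (4t - 16) = 7t - 13
Result: (7t - 13)/[(t - 4)(t + 1)]


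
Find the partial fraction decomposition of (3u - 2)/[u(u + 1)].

At u=0: A = (3·0 - 2)/(0 + 1) = -2. At u=-1: B = (3·(-1) - 2)/(-1 - 0) = 5
Result: -2/u + 5/(u + 1)


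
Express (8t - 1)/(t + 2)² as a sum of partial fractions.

(8t - 1) = α(t + 2) + β. At t = -2: β = 8·(-2) - 1 = -17. Coeff of t: α = 8
Result: 8/(t + 2) - 17/(t + 2)²


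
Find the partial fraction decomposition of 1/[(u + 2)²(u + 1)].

Cover-up at u=-1: C = 1/(-1 + 2)² = 1. Cover-up at u=-2: B = 1/(-2 + 1) = -1. Comparing u² coeff: A = -C = -1
Result: -1/(u + 2) - 1/(u + 2)² + 1/(u + 1)


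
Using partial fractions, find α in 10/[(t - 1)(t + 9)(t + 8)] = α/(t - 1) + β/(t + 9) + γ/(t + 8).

Cover-up at t = 1: α = 10/[(1 + 9)(1 + 8)] = 10/[(10)(9)] = 10/90 = 1/9


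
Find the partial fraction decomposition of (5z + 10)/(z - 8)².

(5z + 10) = P(z - 8) + Q. At z = 8: Q = 5·8 + 10 = 50. Coeff of z: P = 5
Result: 5/(z - 8) + 50/(z - 8)²


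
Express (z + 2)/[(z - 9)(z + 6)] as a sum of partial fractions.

At z=9: α = (1·9 + 2)/(9 + 6) = 11/15. At z=-6: β = (1·(-6) + 2)/(-6 - 9) = 4/15
Result: (11/15)/(z - 9) + (4/15)/(z + 6)


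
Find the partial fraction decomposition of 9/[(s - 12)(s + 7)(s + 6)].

Using cover-up method: α = 1/38, β = 9/19, γ = -1/2
Result: (1/38)/(s - 12) + (9/19)/(s + 7) - (1/2)/(s + 6)


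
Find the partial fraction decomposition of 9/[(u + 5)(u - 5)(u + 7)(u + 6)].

Using Heaviside cover-up: (-9/20)/(u + 5) + (3/440)/(u - 5) - (3/8)/(u + 7) + (9/11)/(u + 6)


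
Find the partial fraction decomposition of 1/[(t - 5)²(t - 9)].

Cover-up at t=9: R = 1/(9 - 5)² = 1/16. Cover-up at t=5: Q = 1/(5 - 9) = -1/4. Comparing t² coeff: P = -R = -1/16
Result: (-1/16)/(t - 5) - (1/4)/(t - 5)² + (1/16)/(t - 9)


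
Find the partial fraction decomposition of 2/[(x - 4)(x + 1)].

2/(x - 4)(x + 1) = P/(x - 4) + Q/(x + 1). P = 2/(4 + 1) = 2/5, Q = 2/(-1 - 4) = -2/5
Result: (2/5)/(x - 4) - (2/5)/(x + 1)


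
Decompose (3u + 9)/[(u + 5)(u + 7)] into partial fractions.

At u=-5: P = (3·(-5) + 9)/(-5 + 7) = -3. At u=-7: Q = (3·(-7) + 9)/(-7 + 5) = 6
Result: -3/(u + 5) + 6/(u + 7)


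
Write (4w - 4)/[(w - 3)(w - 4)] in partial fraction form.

At w=3: P = (4·3 - 4)/(3 - 4) = -8. At w=4: Q = (4·4 - 4)/(4 - 3) = 12
Result: -8/(w - 3) + 12/(w - 4)


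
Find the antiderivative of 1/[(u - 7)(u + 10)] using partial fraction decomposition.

Decompose: 1/[(u - 7)(u + 10)] = (1/17)/(u - 7) - (1/17)/(u + 10). Integrate each term: (1/17) ln|(u - 7)| - (1/17) ln|(u + 10)| + C


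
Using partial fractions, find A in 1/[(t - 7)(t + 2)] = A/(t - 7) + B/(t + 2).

Cover-up at t = 7: A = 1/(7 + 2) = 1/9


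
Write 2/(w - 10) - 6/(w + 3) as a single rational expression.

Common denominator (w - 10)(w + 3). Numerator: 2(w + 3) - 6(w - 10) = (2w + 6) - (6w - 60) = -4w + 66
Result: (-4w + 66)/[(w - 10)(w + 3)]


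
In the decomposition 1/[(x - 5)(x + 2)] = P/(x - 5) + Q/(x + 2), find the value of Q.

Cover-up at x = -2: Q = 1/(-2 - 5) = -1/7


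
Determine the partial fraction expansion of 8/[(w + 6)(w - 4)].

8/(w + 6)(w - 4) = α/(w + 6) + β/(w - 4). α = 8/(-6 - 4) = -4/5, β = 8/(4 + 6) = 4/5
Result: (-4/5)/(w + 6) + (4/5)/(w - 4)


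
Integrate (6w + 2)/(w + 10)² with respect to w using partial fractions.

Decompose: α = 6, β = 6·(-10) + 2 = -58, so (6w + 2)/(w + 10)² = 6/(w + 10) - 58/(w + 10)². Integrate: ∫ α/(w + 10) dw = 6 ln|(w + 10)|; ∫ β/(w + 10)² dw = 58/(w + 10). Sum: 6 ln|(w + 10)| + 58/(w + 10) + C


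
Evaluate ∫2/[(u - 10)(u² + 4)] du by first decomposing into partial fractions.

Cover-up at u=10: A = 2/(10²+4) = 1/52. Coeff matching: B = -1/52, C = -5/26. Decomposition: (1/52)/(u - 10) - ((1/52)u + 5/26)/(u² + 4). Integrate: linear → ln, quadratic → (1/2)ln + arctan: (1/52) ln|(u - 10)| - (1/104) ln(u² + 4) - (5/52) arctan(u/2) + C


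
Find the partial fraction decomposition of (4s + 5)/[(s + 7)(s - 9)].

At s=-7: α = (4·(-7) + 5)/(-7 - 9) = 23/16. At s=9: β = (4·9 + 5)/(9 + 7) = 41/16
Result: (23/16)/(s + 7) + (41/16)/(s - 9)


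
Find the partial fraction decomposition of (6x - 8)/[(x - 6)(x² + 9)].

At x=6: A = (6·6 - 8)/(6² + 9) = 28/45. B = -A = -28/45, C = 6 - 6·A = 34/15
Result: (28/45)/(x - 6) - ((28/45)x - 34/15)/(x² + 9)


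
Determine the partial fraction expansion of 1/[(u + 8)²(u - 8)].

Cover-up at u=8: R = 1/(8 + 8)² = 1/256. Cover-up at u=-8: Q = 1/(-8 - 8) = -1/16. Comparing u² coeff: P = -R = -1/256
Result: (-1/256)/(u + 8) - (1/16)/(u + 8)² + (1/256)/(u - 8)


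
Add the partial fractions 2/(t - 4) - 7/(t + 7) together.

Common denominator (t - 4)(t + 7). Numerator: 2(t + 7) - 7(t - 4) = (2t + 14) - (7t - 28) = -5t + 42
Result: (-5t + 42)/[(t - 4)(t + 7)]


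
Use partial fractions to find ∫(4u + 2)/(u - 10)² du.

Decompose: α = 4, β = 4·10 + 2 = 42, so (4u + 2)/(u - 10)² = 4/(u - 10) + 42/(u - 10)². Integrate: ∫ α/(u - 10) du = 4 ln|(u - 10)|; ∫ β/(u - 10)² du = -42/(u - 10). Sum: 4 ln|(u - 10)| - 42/(u - 10) + C


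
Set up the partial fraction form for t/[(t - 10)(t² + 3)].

Linear + irreducible quadratic: P/(t - 10) + (Qt + R)/(t² + 3)


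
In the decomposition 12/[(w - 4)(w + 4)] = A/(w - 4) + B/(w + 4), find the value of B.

Cover-up at w = -4: B = 12/(-4 - 4) = -12/8 = -3/2


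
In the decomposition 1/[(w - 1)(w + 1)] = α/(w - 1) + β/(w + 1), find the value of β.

Cover-up at w = -1: β = 1/(-1 - 1) = -1/2


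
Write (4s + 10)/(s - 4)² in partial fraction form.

(4s + 10) = α(s - 4) + β. At s = 4: β = 4·4 + 10 = 26. Coeff of s: α = 4
Result: 4/(s - 4) + 26/(s - 4)²


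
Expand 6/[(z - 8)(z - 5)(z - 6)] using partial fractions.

Using cover-up method: P = 1, Q = 2, R = -3
Result: 1/(z - 8) + 2/(z - 5) - 3/(z - 6)


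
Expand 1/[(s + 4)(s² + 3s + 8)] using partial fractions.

Cover-up at s = -4: P = 1/((-4)² + 3·(-4) + 8) = 1/12. Then Q = -P = -1/12, R = -P·(3 - 4) = 1/12
Result: (1/12)/(s + 4) - ((1/12)s - 1/12)/(s² + 3s + 8)


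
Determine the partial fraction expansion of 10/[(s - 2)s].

10/(s - 2)s = P/(s - 2) + Q/s. P = 10/(2 - 0) = 5, Q = 10/(0 - 2) = -5
Result: 5/(s - 2) - 5/s


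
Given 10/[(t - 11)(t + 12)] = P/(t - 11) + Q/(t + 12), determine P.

Cover-up at t = 11: P = 10/(11 + 12) = 10/23


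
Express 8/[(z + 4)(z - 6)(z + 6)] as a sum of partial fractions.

Using cover-up method: α = -2/5, β = 1/15, γ = 1/3
Result: (-2/5)/(z + 4) + (1/15)/(z - 6) + (1/3)/(z + 6)


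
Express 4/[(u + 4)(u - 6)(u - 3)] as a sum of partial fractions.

Using cover-up method: A = 2/35, B = 2/15, C = -4/21
Result: (2/35)/(u + 4) + (2/15)/(u - 6) - (4/21)/(u - 3)


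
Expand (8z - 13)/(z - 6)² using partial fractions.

(8z - 13) = α(z - 6) + β. At z = 6: β = 8·6 - 13 = 35. Coeff of z: α = 8
Result: 8/(z - 6) + 35/(z - 6)²


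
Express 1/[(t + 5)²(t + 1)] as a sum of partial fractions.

Cover-up at t=-1: C = 1/(-1 + 5)² = 1/16. Cover-up at t=-5: B = 1/(-5 + 1) = -1/4. Comparing t² coeff: A = -C = -1/16
Result: (-1/16)/(t + 5) - (1/4)/(t + 5)² + (1/16)/(t + 1)


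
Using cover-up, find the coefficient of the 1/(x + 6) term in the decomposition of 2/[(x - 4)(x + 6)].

Cover (x + 6), set x=-6: 2/((x - 4) at x=-6) = 2/(-10) = -1/5


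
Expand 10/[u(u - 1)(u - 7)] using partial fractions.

Using cover-up method: α = 10/7, β = -5/3, γ = 5/21
Result: (10/7)/u - (5/3)/(u - 1) + (5/21)/(u - 7)


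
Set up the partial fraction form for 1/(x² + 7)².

Repeated quadratic factor: (αx + β)/(x² + 7) + (γx + δ)/(x² + 7)²


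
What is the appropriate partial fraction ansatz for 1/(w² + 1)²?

Repeated quadratic factor: (αw + β)/(w² + 1) + (γw + δ)/(w² + 1)²


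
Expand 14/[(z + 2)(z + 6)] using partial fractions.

14/(z + 2)(z + 6) = A/(z + 2) + B/(z + 6). A = 14/(-2 + 6) = 7/2, B = 14/(-6 + 2) = -7/2
Result: (7/2)/(z + 2) - (7/2)/(z + 6)


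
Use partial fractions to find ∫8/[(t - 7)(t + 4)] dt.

Decompose: 8/[(t - 7)(t + 4)] = (8/11)/(t - 7) - (8/11)/(t + 4). Integrate each term: (8/11) ln|(t - 7)| - (8/11) ln|(t + 4)| + C


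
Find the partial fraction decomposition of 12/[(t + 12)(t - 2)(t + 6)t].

Using Heaviside cover-up: (-1/84)/(t + 12) + (3/56)/(t - 2) + (1/24)/(t + 6) - (1/12)/t


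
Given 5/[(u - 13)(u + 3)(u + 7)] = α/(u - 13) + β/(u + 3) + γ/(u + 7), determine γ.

Cover-up at u = -7: γ = 5/[(-7 - 13)(-7 + 3)] = 5/[(-20)(-4)] = 5/80 = 1/16


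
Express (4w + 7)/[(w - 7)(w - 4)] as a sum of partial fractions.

At w=7: α = (4·7 + 7)/(7 - 4) = 35/3. At w=4: β = (4·4 + 7)/(4 - 7) = -23/3
Result: (35/3)/(w - 7) - (23/3)/(w - 4)


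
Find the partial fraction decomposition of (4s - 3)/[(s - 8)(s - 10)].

At s=8: α = (4·8 - 3)/(8 - 10) = -29/2. At s=10: β = (4·10 - 3)/(10 - 8) = 37/2
Result: (-29/2)/(s - 8) + (37/2)/(s - 10)


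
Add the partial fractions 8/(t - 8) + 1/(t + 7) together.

Common denominator (t - 8)(t + 7). Numerator: 8(t + 7) + 1(t - 8) = (8t + 56) + (t - 8) = 9t + 48
Result: (9t + 48)/[(t - 8)(t + 7)]


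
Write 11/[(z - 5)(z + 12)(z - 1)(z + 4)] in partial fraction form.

Using Heaviside cover-up: (11/612)/(z - 5) - (11/1768)/(z + 12) - (11/260)/(z - 1) + (11/360)/(z + 4)


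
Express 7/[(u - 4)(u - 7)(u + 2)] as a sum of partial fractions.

Using cover-up method: P = -7/18, Q = 7/27, R = 7/54
Result: (-7/18)/(u - 4) + (7/27)/(u - 7) + (7/54)/(u + 2)


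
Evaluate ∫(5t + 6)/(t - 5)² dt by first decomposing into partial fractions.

Decompose: P = 5, Q = 5·5 + 6 = 31, so (5t + 6)/(t - 5)² = 5/(t - 5) + 31/(t - 5)². Integrate: ∫ P/(t - 5) dt = 5 ln|(t - 5)|; ∫ Q/(t - 5)² dt = -31/(t - 5). Sum: 5 ln|(t - 5)| - 31/(t - 5) + C


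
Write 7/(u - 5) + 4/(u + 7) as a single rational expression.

Common denominator (u - 5)(u + 7). Numerator: 7(u + 7) + 4(u - 5) = (7u + 49) + (4u - 20) = 11u + 29
Result: (11u + 29)/[(u - 5)(u + 7)]


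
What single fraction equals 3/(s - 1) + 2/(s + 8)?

Common denominator (s - 1)(s + 8). Numerator: 3(s + 8) + 2(s - 1) = (3s + 24) + (2s - 2) = 5s + 22
Result: (5s + 22)/[(s - 1)(s + 8)]


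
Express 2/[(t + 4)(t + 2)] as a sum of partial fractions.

2/(t + 4)(t + 2) = A/(t + 4) + B/(t + 2). A = 2/(-4 + 2) = -1, B = 2/(-2 + 4) = 1
Result: -1/(t + 4) + 1/(t + 2)


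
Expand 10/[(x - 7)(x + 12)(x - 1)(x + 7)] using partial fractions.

Using Heaviside cover-up: (5/798)/(x - 7) - (2/247)/(x + 12) - (5/312)/(x - 1) + (1/56)/(x + 7)


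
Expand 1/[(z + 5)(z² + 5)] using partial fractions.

Cover-up at z = -5: P = 1/((-5)² + 5) = 1/30. Then Q = -P = -1/30, R = -P·(0 - 5) = 1/6
Result: (1/30)/(z + 5) - ((1/30)z - 1/6)/(z² + 5)


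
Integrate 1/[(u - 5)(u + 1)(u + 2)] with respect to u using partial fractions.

Cover-up: α = 1/42, β = -1/6, γ = 1/7. Decomposition: (1/42)/(u - 5) - (1/6)/(u + 1) + (1/7)/(u + 2). Integrate each term: (1/42) ln|(u - 5)| - (1/6) ln|(u + 1)| + (1/7) ln|(u + 2)| + C


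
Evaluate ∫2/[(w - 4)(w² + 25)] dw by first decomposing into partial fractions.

Cover-up at w=4: P = 2/(4²+25) = 2/41. Coeff matching: Q = -2/41, R = -8/41. Decomposition: (2/41)/(w - 4) - ((2/41)w + 8/41)/(w² + 25). Integrate: linear → ln, quadratic → (1/2)ln + arctan: (2/41) ln|(w - 4)| - (1/41) ln(w² + 25) - (8/205) arctan(w/5) + C


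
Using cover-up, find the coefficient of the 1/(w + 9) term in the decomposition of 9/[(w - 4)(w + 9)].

Cover (w + 9), set w=-9: 9/((w - 4) at w=-9) = 9/(-13) = -9/13


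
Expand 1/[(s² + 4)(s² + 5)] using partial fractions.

Coefficient matching gives α = γ = 0, β = 1/(5-4) = 1, δ = -β = -1
Result: 1/(s² + 4) - 1/(s² + 5)


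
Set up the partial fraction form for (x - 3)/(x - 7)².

Repeated linear factor: α/(x - 7) + β/(x - 7)²


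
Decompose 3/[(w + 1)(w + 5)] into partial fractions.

3/(w + 1)(w + 5) = A/(w + 1) + B/(w + 5). A = 3/(-1 + 5) = 3/4, B = 3/(-5 + 1) = -3/4
Result: (3/4)/(w + 1) - (3/4)/(w + 5)


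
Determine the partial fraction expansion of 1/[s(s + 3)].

1/s(s + 3) = α/s + β/(s + 3). α = 1/(0 + 3) = 1/3, β = 1/(-3 - 0) = -1/3
Result: (1/3)/s - (1/3)/(s + 3)


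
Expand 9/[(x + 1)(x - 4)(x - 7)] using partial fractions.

Using cover-up method: α = 9/40, β = -3/5, γ = 3/8
Result: (9/40)/(x + 1) - (3/5)/(x - 4) + (3/8)/(x - 7)


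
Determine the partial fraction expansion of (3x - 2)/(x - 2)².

(3x - 2) = P(x - 2) + Q. At x = 2: Q = 3·2 - 2 = 4. Coeff of x: P = 3
Result: 3/(x - 2) + 4/(x - 2)²


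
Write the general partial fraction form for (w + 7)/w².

Repeated linear factor: α/w + β/w²


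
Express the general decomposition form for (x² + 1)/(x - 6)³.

Repeated linear factor (power 3): A/(x - 6) + B/(x - 6)² + C/(x - 6)³


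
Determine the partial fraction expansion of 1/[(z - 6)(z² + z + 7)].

Cover-up at z = 6: P = 1/(6² + 1·6 + 7) = 1/49. Then Q = -P = -1/49, R = -P·(1 + 6) = -1/7
Result: (1/49)/(z - 6) - ((1/49)z + 1/7)/(z² + z + 7)


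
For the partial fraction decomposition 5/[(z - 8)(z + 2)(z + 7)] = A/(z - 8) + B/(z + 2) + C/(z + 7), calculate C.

Cover-up at z = -7: C = 5/[(-7 - 8)(-7 + 2)] = 5/[(-15)(-5)] = 5/75 = 1/15


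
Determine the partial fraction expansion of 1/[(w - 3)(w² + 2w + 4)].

Cover-up at w = 3: A = 1/(3² + 2·3 + 4) = 1/19. Then B = -A = -1/19, C = -A·(2 + 3) = -5/19
Result: (1/19)/(w - 3) - ((1/19)w + 5/19)/(w² + 2w + 4)


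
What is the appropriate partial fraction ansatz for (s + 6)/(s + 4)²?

Repeated linear factor: α/(s + 4) + β/(s + 4)²


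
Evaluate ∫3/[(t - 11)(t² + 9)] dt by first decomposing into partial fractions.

Cover-up at t=11: A = 3/(11²+9) = 3/130. Coeff matching: B = -3/130, C = -33/130. Decomposition: (3/130)/(t - 11) - ((3/130)t + 33/130)/(t² + 9). Integrate: linear → ln, quadratic → (1/2)ln + arctan: (3/130) ln|(t - 11)| - (3/260) ln(t² + 9) - (11/130) arctan(t/3) + C


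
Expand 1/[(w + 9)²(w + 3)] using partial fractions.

Cover-up at w=-3: R = 1/(-3 + 9)² = 1/36. Cover-up at w=-9: Q = 1/(-9 + 3) = -1/6. Comparing w² coeff: P = -R = -1/36
Result: (-1/36)/(w + 9) - (1/6)/(w + 9)² + (1/36)/(w + 3)


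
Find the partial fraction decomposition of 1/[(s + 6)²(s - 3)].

Cover-up at s=3: C = 1/(3 + 6)² = 1/81. Cover-up at s=-6: B = 1/(-6 - 3) = -1/9. Comparing s² coeff: A = -C = -1/81
Result: (-1/81)/(s + 6) - (1/9)/(s + 6)² + (1/81)/(s - 3)


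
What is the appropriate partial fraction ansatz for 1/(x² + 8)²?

Repeated quadratic factor: (αx + β)/(x² + 8) + (γx + δ)/(x² + 8)²


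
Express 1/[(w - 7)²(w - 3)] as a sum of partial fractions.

Cover-up at w=3: R = 1/(3 - 7)² = 1/16. Cover-up at w=7: Q = 1/(7 - 3) = 1/4. Comparing w² coeff: P = -R = -1/16
Result: (-1/16)/(w - 7) + (1/4)/(w - 7)² + (1/16)/(w - 3)


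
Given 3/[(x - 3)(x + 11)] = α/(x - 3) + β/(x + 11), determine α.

Cover-up at x = 3: α = 3/(3 + 11) = 3/14


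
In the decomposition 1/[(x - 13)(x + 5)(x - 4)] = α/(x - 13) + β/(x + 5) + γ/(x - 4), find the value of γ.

Cover-up at x = 4: γ = 1/[(4 - 13)(4 + 5)] = 1/[(-9)(9)] = -1/81


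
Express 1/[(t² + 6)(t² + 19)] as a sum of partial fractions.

Coefficient matching gives P = R = 0, Q = 1/(19-6) = 1/13, S = -Q = -1/13
Result: (1/13)/(t² + 6) - (1/13)/(t² + 19)


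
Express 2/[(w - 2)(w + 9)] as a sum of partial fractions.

2/(w - 2)(w + 9) = α/(w - 2) + β/(w + 9). α = 2/(2 + 9) = 2/11, β = 2/(-9 - 2) = -2/11
Result: (2/11)/(w - 2) - (2/11)/(w + 9)


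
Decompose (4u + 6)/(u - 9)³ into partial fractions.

(4u + 6) = A(u - 9)² + B(u - 9) + C. At u = 9: C = 4·9 + 6 = 42. Coefficients: A = 0, B = 4
Result: 4/(u - 9)² + 42/(u - 9)³


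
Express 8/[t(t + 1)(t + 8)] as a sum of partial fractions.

Using cover-up method: P = 1, Q = -8/7, R = 1/7
Result: 1/t - (8/7)/(t + 1) + (1/7)/(t + 8)


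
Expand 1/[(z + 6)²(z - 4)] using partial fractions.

Cover-up at z=4: C = 1/(4 + 6)² = 1/100. Cover-up at z=-6: B = 1/(-6 - 4) = -1/10. Comparing z² coeff: A = -C = -1/100
Result: (-1/100)/(z + 6) - (1/10)/(z + 6)² + (1/100)/(z - 4)


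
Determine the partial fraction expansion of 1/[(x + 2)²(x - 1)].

Cover-up at x=1: R = 1/(1 + 2)² = 1/9. Cover-up at x=-2: Q = 1/(-2 - 1) = -1/3. Comparing x² coeff: P = -R = -1/9
Result: (-1/9)/(x + 2) - (1/3)/(x + 2)² + (1/9)/(x - 1)


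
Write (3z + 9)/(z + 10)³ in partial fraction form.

(3z + 9) = α(z + 10)² + β(z + 10) + γ. At z = -10: γ = 3·(-10) + 9 = -21. Coefficients: α = 0, β = 3
Result: 3/(z + 10)² - 21/(z + 10)³


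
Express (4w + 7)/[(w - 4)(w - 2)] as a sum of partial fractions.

At w=4: α = (4·4 + 7)/(4 - 2) = 23/2. At w=2: β = (4·2 + 7)/(2 - 4) = -15/2
Result: (23/2)/(w - 4) - (15/2)/(w - 2)


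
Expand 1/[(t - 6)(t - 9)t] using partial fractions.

Using cover-up method: P = -1/18, Q = 1/27, R = 1/54
Result: (-1/18)/(t - 6) + (1/27)/(t - 9) + (1/54)/t


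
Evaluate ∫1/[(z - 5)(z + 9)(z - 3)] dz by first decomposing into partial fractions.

Cover-up: α = 1/28, β = 1/168, γ = -1/24. Decomposition: (1/28)/(z - 5) + (1/168)/(z + 9) - (1/24)/(z - 3). Integrate each term: (1/28) ln|(z - 5)| + (1/168) ln|(z + 9)| - (1/24) ln|(z - 3)| + C


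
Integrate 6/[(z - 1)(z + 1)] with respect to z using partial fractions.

Decompose: 6/[(z - 1)(z + 1)] = 3/(z - 1) - 3/(z + 1). Integrate each term: 3 ln|(z - 1)| - 3 ln|(z + 1)| + C


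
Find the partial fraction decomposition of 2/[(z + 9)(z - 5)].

2/(z + 9)(z - 5) = α/(z + 9) + β/(z - 5). α = 2/(-9 - 5) = -1/7, β = 2/(5 + 9) = 1/7
Result: (-1/7)/(z + 9) + (1/7)/(z - 5)


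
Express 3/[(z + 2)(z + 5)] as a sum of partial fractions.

3/(z + 2)(z + 5) = P/(z + 2) + Q/(z + 5). P = 3/(-2 + 5) = 1, Q = 3/(-5 + 2) = -1
Result: 1/(z + 2) - 1/(z + 5)


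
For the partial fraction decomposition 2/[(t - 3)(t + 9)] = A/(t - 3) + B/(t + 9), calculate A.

Cover-up at t = 3: A = 2/(3 + 9) = 2/12 = 1/6


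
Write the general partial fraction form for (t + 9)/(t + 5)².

Repeated linear factor: P/(t + 5) + Q/(t + 5)²


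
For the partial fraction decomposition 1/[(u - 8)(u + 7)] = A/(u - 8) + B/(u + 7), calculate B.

Cover-up at u = -7: B = 1/(-7 - 8) = -1/15


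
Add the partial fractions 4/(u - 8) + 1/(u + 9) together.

Common denominator (u - 8)(u + 9). Numerator: 4(u + 9) + 1(u - 8) = (4u + 36) + (u - 8) = 5u + 28
Result: (5u + 28)/[(u - 8)(u + 9)]


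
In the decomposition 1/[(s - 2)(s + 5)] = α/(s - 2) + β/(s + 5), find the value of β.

Cover-up at s = -5: β = 1/(-5 - 2) = -1/7


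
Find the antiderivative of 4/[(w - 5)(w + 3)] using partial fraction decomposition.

Decompose: 4/[(w - 5)(w + 3)] = (1/2)/(w - 5) - (1/2)/(w + 3). Integrate each term: (1/2) ln|(w - 5)| - (1/2) ln|(w + 3)| + C


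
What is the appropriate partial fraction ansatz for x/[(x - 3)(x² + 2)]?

Linear + irreducible quadratic: A/(x - 3) + (Bx + C)/(x² + 2)


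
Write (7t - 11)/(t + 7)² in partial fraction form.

(7t - 11) = P(t + 7) + Q. At t = -7: Q = 7·(-7) - 11 = -60. Coeff of t: P = 7
Result: 7/(t + 7) - 60/(t + 7)²


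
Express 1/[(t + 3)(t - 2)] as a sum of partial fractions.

1/(t + 3)(t - 2) = P/(t + 3) + Q/(t - 2). P = 1/(-3 - 2) = -1/5, Q = 1/(2 + 3) = 1/5
Result: (-1/5)/(t + 3) + (1/5)/(t - 2)


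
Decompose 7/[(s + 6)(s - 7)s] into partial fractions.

Using cover-up method: A = 7/78, B = 1/13, C = -1/6
Result: (7/78)/(s + 6) + (1/13)/(s - 7) - (1/6)/s


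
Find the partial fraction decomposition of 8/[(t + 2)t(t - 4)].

Using cover-up method: A = 2/3, B = -1, C = 1/3
Result: (2/3)/(t + 2) - 1/t + (1/3)/(t - 4)


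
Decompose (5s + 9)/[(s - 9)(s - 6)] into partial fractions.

At s=9: P = (5·9 + 9)/(9 - 6) = 18. At s=6: Q = (5·6 + 9)/(6 - 9) = -13
Result: 18/(s - 9) - 13/(s - 6)


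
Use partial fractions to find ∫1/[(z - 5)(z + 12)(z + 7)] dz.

Cover-up: A = 1/204, B = 1/85, C = -1/60. Decomposition: (1/204)/(z - 5) + (1/85)/(z + 12) - (1/60)/(z + 7). Integrate each term: (1/204) ln|(z - 5)| + (1/85) ln|(z + 12)| - (1/60) ln|(z + 7)| + C


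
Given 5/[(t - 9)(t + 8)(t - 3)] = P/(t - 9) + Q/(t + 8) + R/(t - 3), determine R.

Cover-up at t = 3: R = 5/[(3 - 9)(3 + 8)] = 5/[(-6)(11)] = -5/66


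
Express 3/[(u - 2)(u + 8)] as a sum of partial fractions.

3/(u - 2)(u + 8) = A/(u - 2) + B/(u + 8). A = 3/(2 + 8) = 3/10, B = 3/(-8 - 2) = -3/10
Result: (3/10)/(u - 2) - (3/10)/(u + 8)


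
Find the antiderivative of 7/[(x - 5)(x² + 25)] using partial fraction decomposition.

Cover-up at x=5: P = 7/(5²+25) = 7/50. Coeff matching: Q = -7/50, R = -7/10. Decomposition: (7/50)/(x - 5) - ((7/50)x + 7/10)/(x² + 25). Integrate: linear → ln, quadratic → (1/2)ln + arctan: (7/50) ln|(x - 5)| - (7/100) ln(x² + 25) - (7/50) arctan(x/5) + C


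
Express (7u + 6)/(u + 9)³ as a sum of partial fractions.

(7u + 6) = P(u + 9)² + Q(u + 9) + R. At u = -9: R = 7·(-9) + 6 = -57. Coefficients: P = 0, Q = 7
Result: 7/(u + 9)² - 57/(u + 9)³


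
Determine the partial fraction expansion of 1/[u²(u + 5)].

Cover-up at u=-5: γ = 1/(-5 - 0)² = 1/25. Cover-up at u=0: β = 1/(0 + 5) = 1/5. Comparing u² coeff: α = -γ = -1/25
Result: (-1/25)/u + (1/5)/u² + (1/25)/(u + 5)


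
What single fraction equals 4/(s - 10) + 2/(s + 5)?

Common denominator (s - 10)(s + 5). Numerator: 4(s + 5) + 2(s - 10) = (4s + 20) + (2s - 20) = 6s
Result: (6s)/[(s - 10)(s + 5)]


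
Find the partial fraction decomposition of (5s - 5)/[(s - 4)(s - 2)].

At s=4: α = (5·4 - 5)/(4 - 2) = 15/2. At s=2: β = (5·2 - 5)/(2 - 4) = -5/2
Result: (15/2)/(s - 4) - (5/2)/(s - 2)


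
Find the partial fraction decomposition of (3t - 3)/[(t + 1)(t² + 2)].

At t=-1: α = (3·(-1) - 3)/((-1)² + 2) = -2. β = -α = 2, γ = 3 - (-1)·α = 1
Result: -2/(t + 1) + (2t + 1)/(t² + 2)


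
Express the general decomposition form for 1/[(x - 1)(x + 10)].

Distinct linear factors: P/(x - 1) + Q/(x + 10)


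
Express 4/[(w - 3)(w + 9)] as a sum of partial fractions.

4/(w - 3)(w + 9) = A/(w - 3) + B/(w + 9). A = 4/(3 + 9) = 1/3, B = 4/(-9 - 3) = -1/3
Result: (1/3)/(w - 3) - (1/3)/(w + 9)


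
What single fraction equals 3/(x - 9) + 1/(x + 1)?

Common denominator (x - 9)(x + 1). Numerator: 3(x + 1) + 1(x - 9) = (3x + 3) + (x - 9) = 4x - 6
Result: (4x - 6)/[(x - 9)(x + 1)]


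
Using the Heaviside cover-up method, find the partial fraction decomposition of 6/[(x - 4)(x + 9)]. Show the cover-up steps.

Cover (x - 4): set x=4, get A = 6/(4 + 9) = 6/13. Cover (x + 9): set x=-9, get B = 6/(-9 - 4) = -6/13.
Result: (6/13)/(x - 4) - (6/13)/(x + 9)


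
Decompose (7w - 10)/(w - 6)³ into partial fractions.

(7w - 10) = A(w - 6)² + B(w - 6) + C. At w = 6: C = 7·6 - 10 = 32. Coefficients: A = 0, B = 7
Result: 7/(w - 6)² + 32/(w - 6)³


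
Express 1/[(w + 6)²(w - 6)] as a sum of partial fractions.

Cover-up at w=6: C = 1/(6 + 6)² = 1/144. Cover-up at w=-6: B = 1/(-6 - 6) = -1/12. Comparing w² coeff: A = -C = -1/144
Result: (-1/144)/(w + 6) - (1/12)/(w + 6)² + (1/144)/(w - 6)


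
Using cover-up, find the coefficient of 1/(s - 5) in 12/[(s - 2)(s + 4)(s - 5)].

Cover (s - 5), set s=5: 12/[(5 - 2)(5 + 4)] = 4/9


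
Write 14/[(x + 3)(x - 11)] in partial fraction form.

14/(x + 3)(x - 11) = P/(x + 3) + Q/(x - 11). P = 14/(-3 - 11) = -1, Q = 14/(11 + 3) = 1
Result: -1/(x + 3) + 1/(x - 11)


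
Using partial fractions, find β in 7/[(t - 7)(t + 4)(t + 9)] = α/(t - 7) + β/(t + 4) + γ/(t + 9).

Cover-up at t = -4: β = 7/[(-4 - 7)(-4 + 9)] = 7/[(-11)(5)] = -7/55


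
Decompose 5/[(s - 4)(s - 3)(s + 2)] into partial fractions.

Using cover-up method: P = 5/6, Q = -1, R = 1/6
Result: (5/6)/(s - 4) - 1/(s - 3) + (1/6)/(s + 2)


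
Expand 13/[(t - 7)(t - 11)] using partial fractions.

13/(t - 7)(t - 11) = α/(t - 7) + β/(t - 11). α = 13/(7 - 11) = -13/4, β = 13/(11 - 7) = 13/4
Result: (-13/4)/(t - 7) + (13/4)/(t - 11)


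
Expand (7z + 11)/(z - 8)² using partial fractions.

(7z + 11) = P(z - 8) + Q. At z = 8: Q = 7·8 + 11 = 67. Coeff of z: P = 7
Result: 7/(z - 8) + 67/(z - 8)²


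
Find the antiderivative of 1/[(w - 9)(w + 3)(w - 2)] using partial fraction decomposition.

Cover-up: A = 1/84, B = 1/60, C = -1/35. Decomposition: (1/84)/(w - 9) + (1/60)/(w + 3) - (1/35)/(w - 2). Integrate each term: (1/84) ln|(w - 9)| + (1/60) ln|(w + 3)| - (1/35) ln|(w - 2)| + C


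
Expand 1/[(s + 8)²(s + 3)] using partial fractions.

Cover-up at s=-3: γ = 1/(-3 + 8)² = 1/25. Cover-up at s=-8: β = 1/(-8 + 3) = -1/5. Comparing s² coeff: α = -γ = -1/25
Result: (-1/25)/(s + 8) - (1/5)/(s + 8)² + (1/25)/(s + 3)


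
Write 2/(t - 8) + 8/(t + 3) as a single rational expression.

Common denominator (t - 8)(t + 3). Numerator: 2(t + 3) + 8(t - 8) = (2t + 6) + (8t - 64) = 10t - 58
Result: (10t - 58)/[(t - 8)(t + 3)]


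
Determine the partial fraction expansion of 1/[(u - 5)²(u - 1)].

Cover-up at u=1: C = 1/(1 - 5)² = 1/16. Cover-up at u=5: B = 1/(5 - 1) = 1/4. Comparing u² coeff: A = -C = -1/16
Result: (-1/16)/(u - 5) + (1/4)/(u - 5)² + (1/16)/(u - 1)


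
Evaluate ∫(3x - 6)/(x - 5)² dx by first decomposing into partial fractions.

Decompose: A = 3, B = 3·5 - 6 = 9, so (3x - 6)/(x - 5)² = 3/(x - 5) + 9/(x - 5)². Integrate: ∫ A/(x - 5) dx = 3 ln|(x - 5)|; ∫ B/(x - 5)² dx = -9/(x - 5). Sum: 3 ln|(x - 5)| - 9/(x - 5) + C


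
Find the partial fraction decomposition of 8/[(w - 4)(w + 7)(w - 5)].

Using cover-up method: A = -8/11, B = 2/33, C = 2/3
Result: (-8/11)/(w - 4) + (2/33)/(w + 7) + (2/3)/(w - 5)


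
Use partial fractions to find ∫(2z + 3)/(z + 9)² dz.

Decompose: α = 2, β = 2·(-9) + 3 = -15, so (2z + 3)/(z + 9)² = 2/(z + 9) - 15/(z + 9)². Integrate: ∫ α/(z + 9) dz = 2 ln|(z + 9)|; ∫ β/(z + 9)² dz = 15/(z + 9). Sum: 2 ln|(z + 9)| + 15/(z + 9) + C


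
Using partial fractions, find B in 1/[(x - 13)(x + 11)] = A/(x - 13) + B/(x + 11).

Cover-up at x = -11: B = 1/(-11 - 13) = -1/24


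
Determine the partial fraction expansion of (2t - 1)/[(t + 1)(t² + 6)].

At t=-1: α = (2·(-1) - 1)/((-1)² + 6) = -3/7. β = -α = 3/7, γ = 2 - (-1)·α = 11/7
Result: (-3/7)/(t + 1) + ((3/7)t + 11/7)/(t² + 6)


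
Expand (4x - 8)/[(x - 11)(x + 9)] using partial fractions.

At x=11: α = (4·11 - 8)/(11 + 9) = 9/5. At x=-9: β = (4·(-9) - 8)/(-9 - 11) = 11/5
Result: (9/5)/(x - 11) + (11/5)/(x + 9)


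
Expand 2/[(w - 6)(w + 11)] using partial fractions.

2/(w - 6)(w + 11) = α/(w - 6) + β/(w + 11). α = 2/(6 + 11) = 2/17, β = 2/(-11 - 6) = -2/17
Result: (2/17)/(w - 6) - (2/17)/(w + 11)


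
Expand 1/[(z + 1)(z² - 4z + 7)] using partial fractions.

Cover-up at z = -1: A = 1/((-1)² - 4·(-1) + 7) = 1/12. Then B = -A = -1/12, C = -A·(-4 - 1) = 5/12
Result: (1/12)/(z + 1) - ((1/12)z - 5/12)/(z² - 4z + 7)


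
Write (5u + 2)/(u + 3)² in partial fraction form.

(5u + 2) = P(u + 3) + Q. At u = -3: Q = 5·(-3) + 2 = -13. Coeff of u: P = 5
Result: 5/(u + 3) - 13/(u + 3)²


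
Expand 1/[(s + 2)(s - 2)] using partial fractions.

1/(s + 2)(s - 2) = A/(s + 2) + B/(s - 2). A = 1/(-2 - 2) = -1/4, B = 1/(2 + 2) = 1/4
Result: (-1/4)/(s + 2) + (1/4)/(s - 2)


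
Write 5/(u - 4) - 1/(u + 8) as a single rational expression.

Common denominator (u - 4)(u + 8). Numerator: 5(u + 8) - 1(u - 4) = (5u + 40) - (u - 4) = 4u + 44
Result: (4u + 44)/[(u - 4)(u + 8)]


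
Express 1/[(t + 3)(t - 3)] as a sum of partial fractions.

1/(t + 3)(t - 3) = P/(t + 3) + Q/(t - 3). P = 1/(-3 - 3) = -1/6, Q = 1/(3 + 3) = 1/6
Result: (-1/6)/(t + 3) + (1/6)/(t - 3)


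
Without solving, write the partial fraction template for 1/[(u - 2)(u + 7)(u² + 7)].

Two linear + quadratic: α/(u - 2) + β/(u + 7) + (γu + δ)/(u² + 7)


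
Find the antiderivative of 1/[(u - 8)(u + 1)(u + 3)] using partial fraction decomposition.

Cover-up: A = 1/99, B = -1/18, C = 1/22. Decomposition: (1/99)/(u - 8) - (1/18)/(u + 1) + (1/22)/(u + 3). Integrate each term: (1/99) ln|(u - 8)| - (1/18) ln|(u + 1)| + (1/22) ln|(u + 3)| + C


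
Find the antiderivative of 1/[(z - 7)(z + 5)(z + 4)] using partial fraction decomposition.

Cover-up: α = 1/132, β = 1/12, γ = -1/11. Decomposition: (1/132)/(z - 7) + (1/12)/(z + 5) - (1/11)/(z + 4). Integrate each term: (1/132) ln|(z - 7)| + (1/12) ln|(z + 5)| - (1/11) ln|(z + 4)| + C


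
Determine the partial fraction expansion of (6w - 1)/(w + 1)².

(6w - 1) = A(w + 1) + B. At w = -1: B = 6·(-1) - 1 = -7. Coeff of w: A = 6
Result: 6/(w + 1) - 7/(w + 1)²


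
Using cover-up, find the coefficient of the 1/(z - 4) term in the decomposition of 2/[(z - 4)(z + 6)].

Cover (z - 4), set z=4: 2/((z + 6) at z=4) = 2/(10) = 1/5


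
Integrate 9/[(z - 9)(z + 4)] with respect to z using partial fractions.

Decompose: 9/[(z - 9)(z + 4)] = (9/13)/(z - 9) - (9/13)/(z + 4). Integrate each term: (9/13) ln|(z - 9)| - (9/13) ln|(z + 4)| + C


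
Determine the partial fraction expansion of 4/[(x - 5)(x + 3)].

4/(x - 5)(x + 3) = α/(x - 5) + β/(x + 3). α = 4/(5 + 3) = 1/2, β = 4/(-3 - 5) = -1/2
Result: (1/2)/(x - 5) - (1/2)/(x + 3)


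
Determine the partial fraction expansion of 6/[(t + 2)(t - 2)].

6/(t + 2)(t - 2) = α/(t + 2) + β/(t - 2). α = 6/(-2 - 2) = -3/2, β = 6/(2 + 2) = 3/2
Result: (-3/2)/(t + 2) + (3/2)/(t - 2)


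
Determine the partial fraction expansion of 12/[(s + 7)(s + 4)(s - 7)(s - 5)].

Using Heaviside cover-up: (-1/42)/(s + 7) + (4/99)/(s + 4) + (3/77)/(s - 7) - (1/18)/(s - 5)


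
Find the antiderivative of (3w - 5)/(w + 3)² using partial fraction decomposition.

Decompose: α = 3, β = 3·(-3) - 5 = -14, so (3w - 5)/(w + 3)² = 3/(w + 3) - 14/(w + 3)². Integrate: ∫ α/(w + 3) dw = 3 ln|(w + 3)|; ∫ β/(w + 3)² dw = 14/(w + 3). Sum: 3 ln|(w + 3)| + 14/(w + 3) + C


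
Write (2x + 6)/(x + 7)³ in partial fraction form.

(2x + 6) = α(x + 7)² + β(x + 7) + γ. At x = -7: γ = 2·(-7) + 6 = -8. Coefficients: α = 0, β = 2
Result: 2/(x + 7)² - 8/(x + 7)³


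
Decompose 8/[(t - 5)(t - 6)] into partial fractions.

8/(t - 5)(t - 6) = A/(t - 5) + B/(t - 6). A = 8/(5 - 6) = -8, B = 8/(6 - 5) = 8
Result: -8/(t - 5) + 8/(t - 6)


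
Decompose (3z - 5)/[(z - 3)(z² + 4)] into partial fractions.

At z=3: P = (3·3 - 5)/(3² + 4) = 4/13. Q = -P = -4/13, R = 3 - 3·P = 27/13
Result: (4/13)/(z - 3) - ((4/13)z - 27/13)/(z² + 4)


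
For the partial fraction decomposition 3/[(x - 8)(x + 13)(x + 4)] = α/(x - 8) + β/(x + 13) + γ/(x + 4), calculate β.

Cover-up at x = -13: β = 3/[(-13 - 8)(-13 + 4)] = 3/[(-21)(-9)] = 3/189 = 1/63


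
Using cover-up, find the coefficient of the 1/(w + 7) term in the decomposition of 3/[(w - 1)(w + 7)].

Cover (w + 7), set w=-7: 3/((w - 1) at w=-7) = 3/(-8) = -3/8


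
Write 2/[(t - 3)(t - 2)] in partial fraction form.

2/(t - 3)(t - 2) = α/(t - 3) + β/(t - 2). α = 2/(3 - 2) = 2, β = 2/(2 - 3) = -2
Result: 2/(t - 3) - 2/(t - 2)


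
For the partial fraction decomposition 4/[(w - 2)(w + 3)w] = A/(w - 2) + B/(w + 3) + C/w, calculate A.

Cover-up at w = 2: A = 4/[(2 + 3)(2 - 0)] = 4/[(5)(2)] = 4/10 = 2/5


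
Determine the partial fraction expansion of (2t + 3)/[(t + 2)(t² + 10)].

At t=-2: P = (2·(-2) + 3)/((-2)² + 10) = -1/14. Q = -P = 1/14, R = 2 - (-2)·P = 13/7
Result: (-1/14)/(t + 2) + ((1/14)t + 13/7)/(t² + 10)


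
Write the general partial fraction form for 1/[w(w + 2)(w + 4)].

Three distinct linear factors: A/w + B/(w + 2) + C/(w + 4)


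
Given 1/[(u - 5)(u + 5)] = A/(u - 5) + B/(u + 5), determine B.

Cover-up at u = -5: B = 1/(-5 - 5) = -1/10


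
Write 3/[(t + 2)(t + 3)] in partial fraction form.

3/(t + 2)(t + 3) = α/(t + 2) + β/(t + 3). α = 3/(-2 + 3) = 3, β = 3/(-3 + 2) = -3
Result: 3/(t + 2) - 3/(t + 3)


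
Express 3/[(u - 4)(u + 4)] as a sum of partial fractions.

3/(u - 4)(u + 4) = α/(u - 4) + β/(u + 4). α = 3/(4 + 4) = 3/8, β = 3/(-4 - 4) = -3/8
Result: (3/8)/(u - 4) - (3/8)/(u + 4)


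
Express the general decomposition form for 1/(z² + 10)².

Repeated quadratic factor: (αz + β)/(z² + 10) + (γz + δ)/(z² + 10)²


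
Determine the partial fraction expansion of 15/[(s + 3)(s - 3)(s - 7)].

Using cover-up method: A = 1/4, B = -5/8, C = 3/8
Result: (1/4)/(s + 3) - (5/8)/(s - 3) + (3/8)/(s - 7)


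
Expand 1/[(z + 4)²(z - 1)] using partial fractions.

Cover-up at z=1: C = 1/(1 + 4)² = 1/25. Cover-up at z=-4: B = 1/(-4 - 1) = -1/5. Comparing z² coeff: A = -C = -1/25
Result: (-1/25)/(z + 4) - (1/5)/(z + 4)² + (1/25)/(z - 1)


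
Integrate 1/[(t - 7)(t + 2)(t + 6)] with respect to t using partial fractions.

Cover-up: P = 1/117, Q = -1/36, R = 1/52. Decomposition: (1/117)/(t - 7) - (1/36)/(t + 2) + (1/52)/(t + 6). Integrate each term: (1/117) ln|(t - 7)| - (1/36) ln|(t + 2)| + (1/52) ln|(t + 6)| + C


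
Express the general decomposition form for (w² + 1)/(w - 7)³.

Repeated linear factor (power 3): A/(w - 7) + B/(w - 7)² + C/(w - 7)³


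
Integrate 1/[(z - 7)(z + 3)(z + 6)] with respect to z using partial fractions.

Cover-up: A = 1/130, B = -1/30, C = 1/39. Decomposition: (1/130)/(z - 7) - (1/30)/(z + 3) + (1/39)/(z + 6). Integrate each term: (1/130) ln|(z - 7)| - (1/30) ln|(z + 3)| + (1/39) ln|(z + 6)| + C


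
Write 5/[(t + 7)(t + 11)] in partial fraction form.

5/(t + 7)(t + 11) = α/(t + 7) + β/(t + 11). α = 5/(-7 + 11) = 5/4, β = 5/(-11 + 7) = -5/4
Result: (5/4)/(t + 7) - (5/4)/(t + 11)


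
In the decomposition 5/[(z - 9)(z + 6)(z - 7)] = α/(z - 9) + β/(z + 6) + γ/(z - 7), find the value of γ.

Cover-up at z = 7: γ = 5/[(7 - 9)(7 + 6)] = 5/[(-2)(13)] = -5/26


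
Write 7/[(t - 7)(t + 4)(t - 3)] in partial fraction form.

Using cover-up method: α = 7/44, β = 1/11, γ = -1/4
Result: (7/44)/(t - 7) + (1/11)/(t + 4) - (1/4)/(t - 3)


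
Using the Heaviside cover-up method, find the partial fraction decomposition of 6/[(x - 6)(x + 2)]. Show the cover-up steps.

Cover (x - 6): set x=6, get α = 6/(6 + 2) = 3/4. Cover (x + 2): set x=-2, get β = 6/(-2 - 6) = -3/4.
Result: (3/4)/(x - 6) - (3/4)/(x + 2)


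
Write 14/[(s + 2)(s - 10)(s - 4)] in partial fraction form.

Using cover-up method: P = 7/36, Q = 7/36, R = -7/18
Result: (7/36)/(s + 2) + (7/36)/(s - 10) - (7/18)/(s - 4)


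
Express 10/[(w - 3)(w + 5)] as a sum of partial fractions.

10/(w - 3)(w + 5) = P/(w - 3) + Q/(w + 5). P = 10/(3 + 5) = 5/4, Q = 10/(-5 - 3) = -5/4
Result: (5/4)/(w - 3) - (5/4)/(w + 5)


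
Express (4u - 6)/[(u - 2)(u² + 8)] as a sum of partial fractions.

At u=2: P = (4·2 - 6)/(2² + 8) = 1/6. Q = -P = -1/6, R = 4 - 2·P = 11/3
Result: (1/6)/(u - 2) - ((1/6)u - 11/3)/(u² + 8)


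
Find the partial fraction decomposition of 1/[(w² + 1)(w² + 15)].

Coefficient matching gives P = R = 0, Q = 1/(15-1) = 1/14, S = -Q = -1/14
Result: (1/14)/(w² + 1) - (1/14)/(w² + 15)


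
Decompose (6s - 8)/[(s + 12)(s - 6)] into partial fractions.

At s=-12: A = (6·(-12) - 8)/(-12 - 6) = 40/9. At s=6: B = (6·6 - 8)/(6 + 12) = 14/9
Result: (40/9)/(s + 12) + (14/9)/(s - 6)


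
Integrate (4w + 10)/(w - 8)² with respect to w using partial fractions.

Decompose: α = 4, β = 4·8 + 10 = 42, so (4w + 10)/(w - 8)² = 4/(w - 8) + 42/(w - 8)². Integrate: ∫ α/(w - 8) dw = 4 ln|(w - 8)|; ∫ β/(w - 8)² dw = -42/(w - 8). Sum: 4 ln|(w - 8)| - 42/(w - 8) + C


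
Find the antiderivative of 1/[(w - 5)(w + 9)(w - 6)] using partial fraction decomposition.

Cover-up: α = -1/14, β = 1/210, γ = 1/15. Decomposition: (-1/14)/(w - 5) + (1/210)/(w + 9) + (1/15)/(w - 6). Integrate each term: (-1/14) ln|(w - 5)| + (1/210) ln|(w + 9)| + (1/15) ln|(w - 6)| + C


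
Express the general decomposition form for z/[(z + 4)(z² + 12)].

Linear + irreducible quadratic: A/(z + 4) + (Bz + C)/(z² + 12)


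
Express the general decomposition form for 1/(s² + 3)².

Repeated quadratic factor: (αs + β)/(s² + 3) + (γs + δ)/(s² + 3)²


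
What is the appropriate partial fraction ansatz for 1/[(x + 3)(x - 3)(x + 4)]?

Three distinct linear factors: α/(x + 3) + β/(x - 3) + γ/(x + 4)


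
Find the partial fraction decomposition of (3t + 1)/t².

(3t + 1) = Pt + Q. At t = 0: Q = 3·0 + 1 = 1. Coeff of t: P = 3
Result: 3/t + 1/t²


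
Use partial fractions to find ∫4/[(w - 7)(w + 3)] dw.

Decompose: 4/[(w - 7)(w + 3)] = (2/5)/(w - 7) - (2/5)/(w + 3). Integrate each term: (2/5) ln|(w - 7)| - (2/5) ln|(w + 3)| + C


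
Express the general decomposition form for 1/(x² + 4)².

Repeated quadratic factor: (Ax + B)/(x² + 4) + (Cx + D)/(x² + 4)²


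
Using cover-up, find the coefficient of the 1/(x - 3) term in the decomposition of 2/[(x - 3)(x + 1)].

Cover (x - 3), set x=3: 2/((x + 1) at x=3) = 2/(4) = 1/2


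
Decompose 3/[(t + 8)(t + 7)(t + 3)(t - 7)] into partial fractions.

Using Heaviside cover-up: (-1/25)/(t + 8) + (3/56)/(t + 7) - (3/200)/(t + 3) + (1/700)/(t - 7)


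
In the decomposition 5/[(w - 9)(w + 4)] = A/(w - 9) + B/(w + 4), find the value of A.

Cover-up at w = 9: A = 5/(9 + 4) = 5/13


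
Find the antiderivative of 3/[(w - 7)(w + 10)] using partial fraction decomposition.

Decompose: 3/[(w - 7)(w + 10)] = (3/17)/(w - 7) - (3/17)/(w + 10). Integrate each term: (3/17) ln|(w - 7)| - (3/17) ln|(w + 10)| + C
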